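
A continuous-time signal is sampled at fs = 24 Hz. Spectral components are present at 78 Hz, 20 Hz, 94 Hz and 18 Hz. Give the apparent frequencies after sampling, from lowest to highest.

2 Hz, 4 Hz, 6 Hz

fs/2 = 12 Hz.
78 Hz mod fs = 6 Hz.
6 Hz ≤ fs/2 = 12 Hz, appears at 6 Hz.
20 Hz > fs/2 = 12 Hz, folds to fs − 20 Hz = 4 Hz.
94 Hz mod fs = 22 Hz.
22 Hz > fs/2 = 12 Hz, folds to fs − 22 Hz = 2 Hz.
18 Hz > fs/2 = 12 Hz, folds to fs − 18 Hz = 6 Hz.
Distinct values: {2 Hz, 4 Hz, 6 Hz}.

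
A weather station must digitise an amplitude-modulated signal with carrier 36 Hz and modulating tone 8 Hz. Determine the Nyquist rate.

AM sidebands sit at fc ± fm = 28 Hz and 44 Hz.
Highest-frequency component: 44 Hz.
Nyquist rate = 2 × 44 Hz = 88 Hz.

88 Hz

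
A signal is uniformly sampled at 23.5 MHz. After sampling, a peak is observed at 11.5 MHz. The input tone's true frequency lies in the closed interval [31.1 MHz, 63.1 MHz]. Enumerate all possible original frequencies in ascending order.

35 MHz, 35.5 MHz, 58.5 MHz, 59 MHz

Frequencies that alias to 11.5 MHz are k·fs ± 11.5 MHz for integer k ≥ 0.
k=0: 11.5 MHz.
k=1: 12 MHz, 35 MHz.
k=2: 35.5 MHz, 58.5 MHz.
k=3: 59 MHz, 82 MHz.
k=4: 82.5 MHz, 105.5 MHz.
Within [31.1 MHz, 63.1 MHz]: 35 MHz, 35.5 MHz, 58.5 MHz, 59 MHz.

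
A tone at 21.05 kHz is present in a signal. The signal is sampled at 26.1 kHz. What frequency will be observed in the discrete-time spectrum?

5.05 kHz

21.05 kHz > fs/2 = 13.05 kHz, folds to fs − 21.05 kHz = 5.05 kHz.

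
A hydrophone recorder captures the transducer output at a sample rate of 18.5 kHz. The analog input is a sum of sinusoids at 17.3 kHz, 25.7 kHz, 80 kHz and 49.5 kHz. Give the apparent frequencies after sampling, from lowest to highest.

fs/2 = 9.25 kHz.
17.3 kHz > fs/2 = 9.25 kHz, folds to fs − 17.3 kHz = 1.2 kHz.
25.7 kHz mod fs = 7.2 kHz.
7.2 kHz ≤ fs/2 = 9.25 kHz, appears at 7.2 kHz.
80 kHz mod fs = 6 kHz.
6 kHz ≤ fs/2 = 9.25 kHz, appears at 6 kHz.
49.5 kHz mod fs = 12.5 kHz.
12.5 kHz > fs/2 = 9.25 kHz, folds to fs − 12.5 kHz = 6 kHz.
Distinct values: {1.2 kHz, 6 kHz, 7.2 kHz}.

1.2 kHz, 6 kHz, 7.2 kHz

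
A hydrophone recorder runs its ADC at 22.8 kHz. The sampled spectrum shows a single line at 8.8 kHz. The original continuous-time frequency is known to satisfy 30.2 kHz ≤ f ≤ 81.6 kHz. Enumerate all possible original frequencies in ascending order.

Frequencies that alias to 8.8 kHz are k·fs ± 8.8 kHz for integer k ≥ 0.
k=0: 8.8 kHz.
k=1: 14 kHz, 31.6 kHz.
k=2: 36.8 kHz, 54.4 kHz.
k=3: 59.6 kHz, 77.2 kHz.
k=4: 82.4 kHz, 100 kHz.
Within [30.2 kHz, 81.6 kHz]: 31.6 kHz, 36.8 kHz, 54.4 kHz, 59.6 kHz, 77.2 kHz.

31.6 kHz, 36.8 kHz, 54.4 kHz, 59.6 kHz, 77.2 kHz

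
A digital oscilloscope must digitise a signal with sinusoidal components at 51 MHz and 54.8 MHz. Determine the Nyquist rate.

Highest-frequency component: 54.8 MHz.
Nyquist rate = 2 × 54.8 MHz = 109.6 MHz.

109.6 MHz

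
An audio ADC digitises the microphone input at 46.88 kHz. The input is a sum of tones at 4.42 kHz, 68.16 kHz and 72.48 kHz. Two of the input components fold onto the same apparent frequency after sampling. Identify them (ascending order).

68.16 kHz, 72.48 kHz

fs/2 = 23.44 kHz.
4.42 kHz ≤ fs/2 = 23.44 kHz, passes unchanged.
68.16 kHz mod fs = 21.28 kHz.
21.28 kHz ≤ fs/2 = 23.44 kHz, appears at 21.28 kHz.
72.48 kHz mod fs = 25.6 kHz.
25.6 kHz > fs/2 = 23.44 kHz, folds to fs − 25.6 kHz = 21.28 kHz.
68.16 kHz and 72.48 kHz both map to 21.28 kHz.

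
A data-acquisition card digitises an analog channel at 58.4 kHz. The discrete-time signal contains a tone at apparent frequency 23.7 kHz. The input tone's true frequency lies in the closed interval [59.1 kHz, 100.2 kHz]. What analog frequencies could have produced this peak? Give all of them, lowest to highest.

82.1 kHz, 93.1 kHz

Frequencies that alias to 23.7 kHz are k·fs ± 23.7 kHz for integer k ≥ 0.
k=0: 23.7 kHz.
k=1: 34.7 kHz, 82.1 kHz.
k=2: 93.1 kHz, 140.5 kHz.
k=3: 151.5 kHz, 198.9 kHz.
Within [59.1 kHz, 100.2 kHz]: 82.1 kHz, 93.1 kHz.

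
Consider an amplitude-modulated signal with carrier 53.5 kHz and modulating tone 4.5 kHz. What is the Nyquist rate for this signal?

AM sidebands sit at fc ± fm = 49 kHz and 58 kHz.
Highest-frequency component: 58 kHz.
Nyquist rate = 2 × 58 kHz = 116 kHz.

116 kHz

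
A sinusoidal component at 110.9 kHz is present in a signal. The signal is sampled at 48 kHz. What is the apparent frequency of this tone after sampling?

110.9 kHz mod fs = 14.9 kHz.
14.9 kHz ≤ fs/2 = 24 kHz, appears at 14.9 kHz.

14.9 kHz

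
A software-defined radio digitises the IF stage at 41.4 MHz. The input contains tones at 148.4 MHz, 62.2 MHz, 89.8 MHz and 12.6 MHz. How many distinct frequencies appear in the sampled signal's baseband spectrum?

fs/2 = 20.7 MHz.
148.4 MHz mod fs = 24.2 MHz.
24.2 MHz > fs/2 = 20.7 MHz, folds to fs − 24.2 MHz = 17.2 MHz.
62.2 MHz mod fs = 20.8 MHz.
20.8 MHz > fs/2 = 20.7 MHz, folds to fs − 20.8 MHz = 20.6 MHz.
89.8 MHz mod fs = 7 MHz.
7 MHz ≤ fs/2 = 20.7 MHz, appears at 7 MHz.
12.6 MHz ≤ fs/2 = 20.7 MHz, passes unchanged.
Distinct values: {7 MHz, 12.6 MHz, 17.2 MHz, 20.6 MHz} → 4.

4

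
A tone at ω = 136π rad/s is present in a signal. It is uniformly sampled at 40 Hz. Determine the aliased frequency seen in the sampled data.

12 Hz

ω = 136π rad/s → f = ω/(2π) = 68 Hz.
68 Hz mod fs = 28 Hz.
28 Hz > fs/2 = 20 Hz, folds to fs − 28 Hz = 12 Hz.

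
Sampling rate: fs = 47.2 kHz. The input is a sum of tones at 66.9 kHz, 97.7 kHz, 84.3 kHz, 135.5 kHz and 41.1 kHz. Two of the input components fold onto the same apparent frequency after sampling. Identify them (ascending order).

41.1 kHz, 135.5 kHz

fs/2 = 23.6 kHz.
66.9 kHz mod fs = 19.7 kHz.
19.7 kHz ≤ fs/2 = 23.6 kHz, appears at 19.7 kHz.
97.7 kHz mod fs = 3.3 kHz.
3.3 kHz ≤ fs/2 = 23.6 kHz, appears at 3.3 kHz.
84.3 kHz mod fs = 37.1 kHz.
37.1 kHz > fs/2 = 23.6 kHz, folds to fs − 37.1 kHz = 10.1 kHz.
135.5 kHz mod fs = 41.1 kHz.
41.1 kHz > fs/2 = 23.6 kHz, folds to fs − 41.1 kHz = 6.1 kHz.
41.1 kHz > fs/2 = 23.6 kHz, folds to fs − 41.1 kHz = 6.1 kHz.
41.1 kHz and 135.5 kHz both map to 6.1 kHz.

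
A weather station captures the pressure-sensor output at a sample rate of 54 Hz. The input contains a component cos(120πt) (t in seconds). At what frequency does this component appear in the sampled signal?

ω = 120π rad/s → f = ω/(2π) = 60 Hz.
60 Hz mod fs = 6 Hz.
6 Hz ≤ fs/2 = 27 Hz, appears at 6 Hz.

6 Hz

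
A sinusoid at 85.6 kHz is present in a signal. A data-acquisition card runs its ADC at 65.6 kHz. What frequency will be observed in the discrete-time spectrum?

20 kHz

85.6 kHz mod fs = 20 kHz.
20 kHz ≤ fs/2 = 32.8 kHz, appears at 20 kHz.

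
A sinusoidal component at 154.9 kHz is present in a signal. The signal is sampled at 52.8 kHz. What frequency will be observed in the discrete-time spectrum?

154.9 kHz mod fs = 49.3 kHz.
49.3 kHz > fs/2 = 26.4 kHz, folds to fs − 49.3 kHz = 3.5 kHz.

3.5 kHz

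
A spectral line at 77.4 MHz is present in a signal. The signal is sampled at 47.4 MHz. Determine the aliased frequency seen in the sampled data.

77.4 MHz mod fs = 30 MHz.
30 MHz > fs/2 = 23.7 MHz, folds to fs − 30 MHz = 17.4 MHz.

17.4 MHz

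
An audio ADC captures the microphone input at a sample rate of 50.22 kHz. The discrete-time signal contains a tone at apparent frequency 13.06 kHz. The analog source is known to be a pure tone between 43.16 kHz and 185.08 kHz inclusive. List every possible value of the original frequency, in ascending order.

63.28 kHz, 87.38 kHz, 113.5 kHz, 137.6 kHz, 163.72 kHz

Frequencies that alias to 13.06 kHz are k·fs ± 13.06 kHz for integer k ≥ 0.
k=0: 13.06 kHz.
k=1: 37.16 kHz, 63.28 kHz.
k=2: 87.38 kHz, 113.5 kHz.
k=3: 137.6 kHz, 163.72 kHz.
k=4: 187.82 kHz, 213.94 kHz.
Within [43.16 kHz, 185.08 kHz]: 63.28 kHz, 87.38 kHz, 113.5 kHz, 137.6 kHz, 163.72 kHz.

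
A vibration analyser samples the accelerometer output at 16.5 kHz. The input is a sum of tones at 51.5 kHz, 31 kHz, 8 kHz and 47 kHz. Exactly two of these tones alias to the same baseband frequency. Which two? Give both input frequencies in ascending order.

31 kHz, 51.5 kHz

fs/2 = 8.25 kHz.
51.5 kHz mod fs = 2 kHz.
2 kHz ≤ fs/2 = 8.25 kHz, appears at 2 kHz.
31 kHz mod fs = 14.5 kHz.
14.5 kHz > fs/2 = 8.25 kHz, folds to fs − 14.5 kHz = 2 kHz.
8 kHz ≤ fs/2 = 8.25 kHz, passes unchanged.
47 kHz mod fs = 14 kHz.
14 kHz > fs/2 = 8.25 kHz, folds to fs − 14 kHz = 2.5 kHz.
31 kHz and 51.5 kHz both map to 2 kHz.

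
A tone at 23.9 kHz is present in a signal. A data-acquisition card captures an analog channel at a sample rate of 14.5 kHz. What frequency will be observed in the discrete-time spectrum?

5.1 kHz

23.9 kHz mod fs = 9.4 kHz.
9.4 kHz > fs/2 = 7.25 kHz, folds to fs − 9.4 kHz = 5.1 kHz.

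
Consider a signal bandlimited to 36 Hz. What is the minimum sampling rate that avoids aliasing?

Nyquist rate = 2 × 36 Hz = 72 Hz.

72 Hz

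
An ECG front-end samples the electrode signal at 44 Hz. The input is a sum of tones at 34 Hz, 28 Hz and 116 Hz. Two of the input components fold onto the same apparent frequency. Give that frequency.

fs/2 = 22 Hz.
34 Hz > fs/2 = 22 Hz, folds to fs − 34 Hz = 10 Hz.
28 Hz > fs/2 = 22 Hz, folds to fs − 28 Hz = 16 Hz.
116 Hz mod fs = 28 Hz.
28 Hz > fs/2 = 22 Hz, folds to fs − 28 Hz = 16 Hz.
28 Hz and 116 Hz both map to 16 Hz.

16 Hz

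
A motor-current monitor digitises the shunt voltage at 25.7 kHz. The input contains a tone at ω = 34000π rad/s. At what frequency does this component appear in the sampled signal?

ω = 34000π rad/s → f = ω/(2π) = 17000 Hz = 17 kHz.
17 kHz > fs/2 = 12.85 kHz, folds to fs − 17 kHz = 8.7 kHz.

8.7 kHz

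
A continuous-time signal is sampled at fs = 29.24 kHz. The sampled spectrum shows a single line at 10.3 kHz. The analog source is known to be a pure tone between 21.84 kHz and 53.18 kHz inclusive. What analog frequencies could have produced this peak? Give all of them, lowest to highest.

39.54 kHz, 48.18 kHz

Frequencies that alias to 10.3 kHz are k·fs ± 10.3 kHz for integer k ≥ 0.
k=0: 10.3 kHz.
k=1: 18.94 kHz, 39.54 kHz.
k=2: 48.18 kHz, 68.78 kHz.
k=3: 77.42 kHz, 98.02 kHz.
Within [21.84 kHz, 53.18 kHz]: 39.54 kHz, 48.18 kHz.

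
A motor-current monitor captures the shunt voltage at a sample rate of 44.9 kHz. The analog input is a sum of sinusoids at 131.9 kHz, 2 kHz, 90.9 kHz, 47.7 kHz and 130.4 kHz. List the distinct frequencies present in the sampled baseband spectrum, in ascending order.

fs/2 = 22.45 kHz.
131.9 kHz mod fs = 42.1 kHz.
42.1 kHz > fs/2 = 22.45 kHz, folds to fs − 42.1 kHz = 2.8 kHz.
2 kHz ≤ fs/2 = 22.45 kHz, passes unchanged.
90.9 kHz mod fs = 1.1 kHz.
1.1 kHz ≤ fs/2 = 22.45 kHz, appears at 1.1 kHz.
47.7 kHz mod fs = 2.8 kHz.
2.8 kHz ≤ fs/2 = 22.45 kHz, appears at 2.8 kHz.
130.4 kHz mod fs = 40.6 kHz.
40.6 kHz > fs/2 = 22.45 kHz, folds to fs − 40.6 kHz = 4.3 kHz.
Distinct values: {1.1 kHz, 2 kHz, 2.8 kHz, 4.3 kHz}.

1.1 kHz, 2 kHz, 2.8 kHz, 4.3 kHz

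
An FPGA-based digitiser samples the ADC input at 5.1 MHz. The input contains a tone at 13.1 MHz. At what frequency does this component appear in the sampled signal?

2.2 MHz

13.1 MHz mod fs = 2.9 MHz.
2.9 MHz > fs/2 = 2.55 MHz, folds to fs − 2.9 MHz = 2.2 MHz.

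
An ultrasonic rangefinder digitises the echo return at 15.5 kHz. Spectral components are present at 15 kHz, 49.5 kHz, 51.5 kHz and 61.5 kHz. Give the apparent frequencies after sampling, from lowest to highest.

0.5 kHz, 3 kHz, 5 kHz

fs/2 = 7.75 kHz.
15 kHz > fs/2 = 7.75 kHz, folds to fs − 15 kHz = 0.5 kHz.
49.5 kHz mod fs = 3 kHz.
3 kHz ≤ fs/2 = 7.75 kHz, appears at 3 kHz.
51.5 kHz mod fs = 5 kHz.
5 kHz ≤ fs/2 = 7.75 kHz, appears at 5 kHz.
61.5 kHz mod fs = 15 kHz.
15 kHz > fs/2 = 7.75 kHz, folds to fs − 15 kHz = 0.5 kHz.
Distinct values: {0.5 kHz, 3 kHz, 5 kHz}.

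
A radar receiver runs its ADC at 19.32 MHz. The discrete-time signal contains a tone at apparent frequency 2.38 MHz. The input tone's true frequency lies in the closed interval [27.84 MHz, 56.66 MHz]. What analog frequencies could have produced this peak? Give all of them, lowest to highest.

Frequencies that alias to 2.38 MHz are k·fs ± 2.38 MHz for integer k ≥ 0.
k=0: 2.38 MHz.
k=1: 16.94 MHz, 21.7 MHz.
k=2: 36.26 MHz, 41.02 MHz.
k=3: 55.58 MHz, 60.34 MHz.
k=4: 74.9 MHz, 79.66 MHz.
Within [27.84 MHz, 56.66 MHz]: 36.26 MHz, 41.02 MHz, 55.58 MHz.

36.26 MHz, 41.02 MHz, 55.58 MHz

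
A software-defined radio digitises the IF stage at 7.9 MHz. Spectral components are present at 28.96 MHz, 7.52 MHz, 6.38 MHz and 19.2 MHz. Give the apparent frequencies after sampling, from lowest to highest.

fs/2 = 3.95 MHz.
28.96 MHz mod fs = 5.26 MHz.
5.26 MHz > fs/2 = 3.95 MHz, folds to fs − 5.26 MHz = 2.64 MHz.
7.52 MHz > fs/2 = 3.95 MHz, folds to fs − 7.52 MHz = 0.38 MHz.
6.38 MHz > fs/2 = 3.95 MHz, folds to fs − 6.38 MHz = 1.52 MHz.
19.2 MHz mod fs = 3.4 MHz.
3.4 MHz ≤ fs/2 = 3.95 MHz, appears at 3.4 MHz.
Distinct values: {0.38 MHz, 1.52 MHz, 2.64 MHz, 3.4 MHz}.

0.38 MHz, 1.52 MHz, 2.64 MHz, 3.4 MHz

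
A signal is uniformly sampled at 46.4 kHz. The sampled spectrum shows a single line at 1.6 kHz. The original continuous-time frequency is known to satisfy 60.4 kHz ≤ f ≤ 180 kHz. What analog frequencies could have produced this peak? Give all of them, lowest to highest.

Frequencies that alias to 1.6 kHz are k·fs ± 1.6 kHz for integer k ≥ 0.
k=0: 1.6 kHz.
k=1: 44.8 kHz, 48 kHz.
k=2: 91.2 kHz, 94.4 kHz.
k=3: 137.6 kHz, 140.8 kHz.
k=4: 184 kHz, 187.2 kHz.
Within [60.4 kHz, 180 kHz]: 91.2 kHz, 94.4 kHz, 137.6 kHz, 140.8 kHz.

91.2 kHz, 94.4 kHz, 137.6 kHz, 140.8 kHz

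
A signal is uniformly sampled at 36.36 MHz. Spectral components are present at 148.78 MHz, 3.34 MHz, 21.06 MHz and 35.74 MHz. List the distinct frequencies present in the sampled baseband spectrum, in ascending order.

0.62 MHz, 3.34 MHz, 15.3 MHz

fs/2 = 18.18 MHz.
148.78 MHz mod fs = 3.34 MHz.
3.34 MHz ≤ fs/2 = 18.18 MHz, appears at 3.34 MHz.
3.34 MHz ≤ fs/2 = 18.18 MHz, passes unchanged.
21.06 MHz > fs/2 = 18.18 MHz, folds to fs − 21.06 MHz = 15.3 MHz.
35.74 MHz > fs/2 = 18.18 MHz, folds to fs − 35.74 MHz = 0.62 MHz.
Distinct values: {0.62 MHz, 3.34 MHz, 15.3 MHz}.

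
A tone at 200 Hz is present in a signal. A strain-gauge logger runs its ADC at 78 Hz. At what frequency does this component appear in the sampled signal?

200 Hz mod fs = 44 Hz.
44 Hz > fs/2 = 39 Hz, folds to fs − 44 Hz = 34 Hz.

34 Hz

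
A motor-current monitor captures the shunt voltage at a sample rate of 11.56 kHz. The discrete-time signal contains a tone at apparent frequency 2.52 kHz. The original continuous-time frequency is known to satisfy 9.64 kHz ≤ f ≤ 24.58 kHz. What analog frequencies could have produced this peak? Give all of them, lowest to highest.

14.08 kHz, 20.6 kHz

Frequencies that alias to 2.52 kHz are k·fs ± 2.52 kHz for integer k ≥ 0.
k=0: 2.52 kHz.
k=1: 9.04 kHz, 14.08 kHz.
k=2: 20.6 kHz, 25.64 kHz.
k=3: 32.16 kHz, 37.2 kHz.
Within [9.64 kHz, 24.58 kHz]: 14.08 kHz, 20.6 kHz.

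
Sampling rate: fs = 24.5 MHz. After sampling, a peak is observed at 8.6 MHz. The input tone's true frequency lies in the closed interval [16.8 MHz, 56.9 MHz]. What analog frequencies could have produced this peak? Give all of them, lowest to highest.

Frequencies that alias to 8.6 MHz are k·fs ± 8.6 MHz for integer k ≥ 0.
k=0: 8.6 MHz.
k=1: 15.9 MHz, 33.1 MHz.
k=2: 40.4 MHz, 57.6 MHz.
k=3: 64.9 MHz, 82.1 MHz.
Within [16.8 MHz, 56.9 MHz]: 33.1 MHz, 40.4 MHz.

33.1 MHz, 40.4 MHz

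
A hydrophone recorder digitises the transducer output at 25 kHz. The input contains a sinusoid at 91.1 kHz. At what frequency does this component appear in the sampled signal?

8.9 kHz

91.1 kHz mod fs = 16.1 kHz.
16.1 kHz > fs/2 = 12.5 kHz, folds to fs − 16.1 kHz = 8.9 kHz.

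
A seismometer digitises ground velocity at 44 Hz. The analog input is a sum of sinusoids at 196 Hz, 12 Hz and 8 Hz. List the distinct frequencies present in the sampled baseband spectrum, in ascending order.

fs/2 = 22 Hz.
196 Hz mod fs = 20 Hz.
20 Hz ≤ fs/2 = 22 Hz, appears at 20 Hz.
12 Hz ≤ fs/2 = 22 Hz, passes unchanged.
8 Hz ≤ fs/2 = 22 Hz, passes unchanged.
Distinct values: {8 Hz, 12 Hz, 20 Hz}.

8 Hz, 12 Hz, 20 Hz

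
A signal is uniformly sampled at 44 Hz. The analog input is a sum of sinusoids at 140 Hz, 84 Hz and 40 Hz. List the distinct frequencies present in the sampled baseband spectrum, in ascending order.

4 Hz, 8 Hz

fs/2 = 22 Hz.
140 Hz mod fs = 8 Hz.
8 Hz ≤ fs/2 = 22 Hz, appears at 8 Hz.
84 Hz mod fs = 40 Hz.
40 Hz > fs/2 = 22 Hz, folds to fs − 40 Hz = 4 Hz.
40 Hz > fs/2 = 22 Hz, folds to fs − 40 Hz = 4 Hz.
Distinct values: {4 Hz, 8 Hz}.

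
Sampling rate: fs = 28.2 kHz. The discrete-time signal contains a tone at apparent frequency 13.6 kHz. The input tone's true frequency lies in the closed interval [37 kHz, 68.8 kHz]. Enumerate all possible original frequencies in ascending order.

41.8 kHz, 42.8 kHz

Frequencies that alias to 13.6 kHz are k·fs ± 13.6 kHz for integer k ≥ 0.
k=0: 13.6 kHz.
k=1: 14.6 kHz, 41.8 kHz.
k=2: 42.8 kHz, 70 kHz.
k=3: 71 kHz, 98.2 kHz.
Within [37 kHz, 68.8 kHz]: 41.8 kHz, 42.8 kHz.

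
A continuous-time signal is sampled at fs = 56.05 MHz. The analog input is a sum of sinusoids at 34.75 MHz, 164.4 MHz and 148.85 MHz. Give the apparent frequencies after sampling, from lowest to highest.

3.75 MHz, 19.3 MHz, 21.3 MHz

fs/2 = 28.025 MHz.
34.75 MHz > fs/2 = 28.025 MHz, folds to fs − 34.75 MHz = 21.3 MHz.
164.4 MHz mod fs = 52.3 MHz.
52.3 MHz > fs/2 = 28.025 MHz, folds to fs − 52.3 MHz = 3.75 MHz.
148.85 MHz mod fs = 36.75 MHz.
36.75 MHz > fs/2 = 28.025 MHz, folds to fs − 36.75 MHz = 19.3 MHz.
Distinct values: {3.75 MHz, 19.3 MHz, 21.3 MHz}.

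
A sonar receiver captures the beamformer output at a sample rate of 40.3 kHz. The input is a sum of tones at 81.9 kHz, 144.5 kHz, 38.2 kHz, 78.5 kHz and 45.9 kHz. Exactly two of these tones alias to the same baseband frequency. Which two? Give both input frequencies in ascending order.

fs/2 = 20.15 kHz.
81.9 kHz mod fs = 1.3 kHz.
1.3 kHz ≤ fs/2 = 20.15 kHz, appears at 1.3 kHz.
144.5 kHz mod fs = 23.6 kHz.
23.6 kHz > fs/2 = 20.15 kHz, folds to fs − 23.6 kHz = 16.7 kHz.
38.2 kHz > fs/2 = 20.15 kHz, folds to fs − 38.2 kHz = 2.1 kHz.
78.5 kHz mod fs = 38.2 kHz.
38.2 kHz > fs/2 = 20.15 kHz, folds to fs − 38.2 kHz = 2.1 kHz.
45.9 kHz mod fs = 5.6 kHz.
5.6 kHz ≤ fs/2 = 20.15 kHz, appears at 5.6 kHz.
38.2 kHz and 78.5 kHz both map to 2.1 kHz.

38.2 kHz, 78.5 kHz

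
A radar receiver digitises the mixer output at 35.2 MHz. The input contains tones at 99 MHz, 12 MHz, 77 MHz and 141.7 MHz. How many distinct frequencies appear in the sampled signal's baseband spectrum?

3

fs/2 = 17.6 MHz.
99 MHz mod fs = 28.6 MHz.
28.6 MHz > fs/2 = 17.6 MHz, folds to fs − 28.6 MHz = 6.6 MHz.
12 MHz ≤ fs/2 = 17.6 MHz, passes unchanged.
77 MHz mod fs = 6.6 MHz.
6.6 MHz ≤ fs/2 = 17.6 MHz, appears at 6.6 MHz.
141.7 MHz mod fs = 0.9 MHz.
0.9 MHz ≤ fs/2 = 17.6 MHz, appears at 0.9 MHz.
Distinct values: {0.9 MHz, 6.6 MHz, 12 MHz} → 3.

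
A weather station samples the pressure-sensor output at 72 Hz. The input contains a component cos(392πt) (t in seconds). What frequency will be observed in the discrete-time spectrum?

20 Hz

ω = 392π rad/s → f = ω/(2π) = 196 Hz.
196 Hz mod fs = 52 Hz.
52 Hz > fs/2 = 36 Hz, folds to fs − 52 Hz = 20 Hz.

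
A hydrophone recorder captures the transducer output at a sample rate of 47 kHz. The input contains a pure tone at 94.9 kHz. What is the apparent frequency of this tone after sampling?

94.9 kHz mod fs = 0.9 kHz.
0.9 kHz ≤ fs/2 = 23.5 kHz, appears at 0.9 kHz.

0.9 kHz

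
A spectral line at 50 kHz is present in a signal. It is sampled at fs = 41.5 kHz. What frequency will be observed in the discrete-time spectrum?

8.5 kHz

50 kHz mod fs = 8.5 kHz.
8.5 kHz ≤ fs/2 = 20.75 kHz, appears at 8.5 kHz.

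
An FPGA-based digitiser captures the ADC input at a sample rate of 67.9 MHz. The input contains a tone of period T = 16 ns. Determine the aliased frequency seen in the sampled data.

5.4 MHz

T = 16 ns → f = 1/T = 62.5 MHz.
62.5 MHz > fs/2 = 33.95 MHz, folds to fs − 62.5 MHz = 5.4 MHz.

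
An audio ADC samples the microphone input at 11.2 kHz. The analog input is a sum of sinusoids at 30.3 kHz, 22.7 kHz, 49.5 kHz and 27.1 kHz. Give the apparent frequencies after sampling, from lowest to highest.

fs/2 = 5.6 kHz.
30.3 kHz mod fs = 7.9 kHz.
7.9 kHz > fs/2 = 5.6 kHz, folds to fs − 7.9 kHz = 3.3 kHz.
22.7 kHz mod fs = 0.3 kHz.
0.3 kHz ≤ fs/2 = 5.6 kHz, appears at 0.3 kHz.
49.5 kHz mod fs = 4.7 kHz.
4.7 kHz ≤ fs/2 = 5.6 kHz, appears at 4.7 kHz.
27.1 kHz mod fs = 4.7 kHz.
4.7 kHz ≤ fs/2 = 5.6 kHz, appears at 4.7 kHz.
Distinct values: {0.3 kHz, 3.3 kHz, 4.7 kHz}.

0.3 kHz, 3.3 kHz, 4.7 kHz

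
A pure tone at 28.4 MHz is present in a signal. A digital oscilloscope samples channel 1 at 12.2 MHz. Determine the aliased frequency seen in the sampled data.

4 MHz

28.4 MHz mod fs = 4 MHz.
4 MHz ≤ fs/2 = 6.1 MHz, appears at 4 MHz.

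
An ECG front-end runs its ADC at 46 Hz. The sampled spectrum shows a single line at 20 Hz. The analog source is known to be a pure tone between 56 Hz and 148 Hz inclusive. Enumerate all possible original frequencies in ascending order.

66 Hz, 72 Hz, 112 Hz, 118 Hz

Frequencies that alias to 20 Hz are k·fs ± 20 Hz for integer k ≥ 0.
k=0: 20 Hz.
k=1: 26 Hz, 66 Hz.
k=2: 72 Hz, 112 Hz.
k=3: 118 Hz, 158 Hz.
k=4: 164 Hz, 204 Hz.
Within [56 Hz, 148 Hz]: 66 Hz, 72 Hz, 112 Hz, 118 Hz.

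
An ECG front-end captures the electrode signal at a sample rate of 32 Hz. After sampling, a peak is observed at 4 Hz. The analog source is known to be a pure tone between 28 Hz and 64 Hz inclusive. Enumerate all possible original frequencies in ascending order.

Frequencies that alias to 4 Hz are k·fs ± 4 Hz for integer k ≥ 0.
k=0: 4 Hz.
k=1: 28 Hz, 36 Hz.
k=2: 60 Hz, 68 Hz.
k=3: 92 Hz, 100 Hz.
Within [28 Hz, 64 Hz]: 28 Hz, 36 Hz, 60 Hz.

28 Hz, 36 Hz, 60 Hz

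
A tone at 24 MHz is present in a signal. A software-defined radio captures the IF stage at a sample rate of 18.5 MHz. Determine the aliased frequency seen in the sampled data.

24 MHz mod fs = 5.5 MHz.
5.5 MHz ≤ fs/2 = 9.25 MHz, appears at 5.5 MHz.

5.5 MHz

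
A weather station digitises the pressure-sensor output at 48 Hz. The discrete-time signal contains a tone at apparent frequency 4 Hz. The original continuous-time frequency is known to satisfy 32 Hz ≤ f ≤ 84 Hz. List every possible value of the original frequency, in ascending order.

44 Hz, 52 Hz

Frequencies that alias to 4 Hz are k·fs ± 4 Hz for integer k ≥ 0.
k=0: 4 Hz.
k=1: 44 Hz, 52 Hz.
k=2: 92 Hz, 100 Hz.
Within [32 Hz, 84 Hz]: 44 Hz, 52 Hz.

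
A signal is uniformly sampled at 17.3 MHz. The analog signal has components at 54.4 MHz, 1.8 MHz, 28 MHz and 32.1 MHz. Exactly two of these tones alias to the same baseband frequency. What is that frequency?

fs/2 = 8.65 MHz.
54.4 MHz mod fs = 2.5 MHz.
2.5 MHz ≤ fs/2 = 8.65 MHz, appears at 2.5 MHz.
1.8 MHz ≤ fs/2 = 8.65 MHz, passes unchanged.
28 MHz mod fs = 10.7 MHz.
10.7 MHz > fs/2 = 8.65 MHz, folds to fs − 10.7 MHz = 6.6 MHz.
32.1 MHz mod fs = 14.8 MHz.
14.8 MHz > fs/2 = 8.65 MHz, folds to fs − 14.8 MHz = 2.5 MHz.
32.1 MHz and 54.4 MHz both map to 2.5 MHz.

2.5 MHz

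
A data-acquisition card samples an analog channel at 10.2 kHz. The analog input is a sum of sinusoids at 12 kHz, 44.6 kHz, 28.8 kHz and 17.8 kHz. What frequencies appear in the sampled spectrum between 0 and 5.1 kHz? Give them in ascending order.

fs/2 = 5.1 kHz.
12 kHz mod fs = 1.8 kHz.
1.8 kHz ≤ fs/2 = 5.1 kHz, appears at 1.8 kHz.
44.6 kHz mod fs = 3.8 kHz.
3.8 kHz ≤ fs/2 = 5.1 kHz, appears at 3.8 kHz.
28.8 kHz mod fs = 8.4 kHz.
8.4 kHz > fs/2 = 5.1 kHz, folds to fs − 8.4 kHz = 1.8 kHz.
17.8 kHz mod fs = 7.6 kHz.
7.6 kHz > fs/2 = 5.1 kHz, folds to fs − 7.6 kHz = 2.6 kHz.
Distinct values: {1.8 kHz, 2.6 kHz, 3.8 kHz}.

1.8 kHz, 2.6 kHz, 3.8 kHz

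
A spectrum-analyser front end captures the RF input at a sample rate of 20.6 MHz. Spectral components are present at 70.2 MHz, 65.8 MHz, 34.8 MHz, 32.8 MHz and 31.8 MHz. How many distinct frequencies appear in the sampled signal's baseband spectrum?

fs/2 = 10.3 MHz.
70.2 MHz mod fs = 8.4 MHz.
8.4 MHz ≤ fs/2 = 10.3 MHz, appears at 8.4 MHz.
65.8 MHz mod fs = 4 MHz.
4 MHz ≤ fs/2 = 10.3 MHz, appears at 4 MHz.
34.8 MHz mod fs = 14.2 MHz.
14.2 MHz > fs/2 = 10.3 MHz, folds to fs − 14.2 MHz = 6.4 MHz.
32.8 MHz mod fs = 12.2 MHz.
12.2 MHz > fs/2 = 10.3 MHz, folds to fs − 12.2 MHz = 8.4 MHz.
31.8 MHz mod fs = 11.2 MHz.
11.2 MHz > fs/2 = 10.3 MHz, folds to fs − 11.2 MHz = 9.4 MHz.
Distinct values: {4 MHz, 6.4 MHz, 8.4 MHz, 9.4 MHz} → 4.

4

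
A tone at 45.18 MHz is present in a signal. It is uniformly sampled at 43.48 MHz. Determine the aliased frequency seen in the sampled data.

1.7 MHz

45.18 MHz mod fs = 1.7 MHz.
1.7 MHz ≤ fs/2 = 21.74 MHz, appears at 1.7 MHz.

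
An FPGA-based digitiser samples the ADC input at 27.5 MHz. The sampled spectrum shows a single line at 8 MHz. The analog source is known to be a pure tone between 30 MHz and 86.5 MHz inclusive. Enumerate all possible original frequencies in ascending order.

35.5 MHz, 47 MHz, 63 MHz, 74.5 MHz

Frequencies that alias to 8 MHz are k·fs ± 8 MHz for integer k ≥ 0.
k=0: 8 MHz.
k=1: 19.5 MHz, 35.5 MHz.
k=2: 47 MHz, 63 MHz.
k=3: 74.5 MHz, 90.5 MHz.
k=4: 102 MHz, 118 MHz.
Within [30 MHz, 86.5 MHz]: 35.5 MHz, 47 MHz, 63 MHz, 74.5 MHz.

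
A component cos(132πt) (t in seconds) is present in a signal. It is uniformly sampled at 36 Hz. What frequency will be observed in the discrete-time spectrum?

ω = 132π rad/s → f = ω/(2π) = 66 Hz.
66 Hz mod fs = 30 Hz.
30 Hz > fs/2 = 18 Hz, folds to fs − 30 Hz = 6 Hz.

6 Hz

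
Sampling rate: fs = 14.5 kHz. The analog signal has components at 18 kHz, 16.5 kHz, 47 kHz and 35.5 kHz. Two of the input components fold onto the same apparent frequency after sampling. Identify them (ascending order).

18 kHz, 47 kHz

fs/2 = 7.25 kHz.
18 kHz mod fs = 3.5 kHz.
3.5 kHz ≤ fs/2 = 7.25 kHz, appears at 3.5 kHz.
16.5 kHz mod fs = 2 kHz.
2 kHz ≤ fs/2 = 7.25 kHz, appears at 2 kHz.
47 kHz mod fs = 3.5 kHz.
3.5 kHz ≤ fs/2 = 7.25 kHz, appears at 3.5 kHz.
35.5 kHz mod fs = 6.5 kHz.
6.5 kHz ≤ fs/2 = 7.25 kHz, appears at 6.5 kHz.
18 kHz and 47 kHz both map to 3.5 kHz.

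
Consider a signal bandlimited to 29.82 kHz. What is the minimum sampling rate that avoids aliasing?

59.64 kHz

Nyquist rate = 2 × 29.82 kHz = 59.64 kHz.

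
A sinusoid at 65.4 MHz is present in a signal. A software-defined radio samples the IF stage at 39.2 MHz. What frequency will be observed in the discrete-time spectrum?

65.4 MHz mod fs = 26.2 MHz.
26.2 MHz > fs/2 = 19.6 MHz, folds to fs − 26.2 MHz = 13 MHz.

13 MHz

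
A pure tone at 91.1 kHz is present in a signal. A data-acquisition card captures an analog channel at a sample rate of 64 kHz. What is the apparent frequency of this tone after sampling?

91.1 kHz mod fs = 27.1 kHz.
27.1 kHz ≤ fs/2 = 32 kHz, appears at 27.1 kHz.

27.1 kHz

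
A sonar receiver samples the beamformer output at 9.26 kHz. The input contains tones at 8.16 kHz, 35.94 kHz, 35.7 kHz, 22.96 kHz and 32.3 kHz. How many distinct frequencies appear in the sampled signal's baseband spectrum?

4

fs/2 = 4.63 kHz.
8.16 kHz > fs/2 = 4.63 kHz, folds to fs − 8.16 kHz = 1.1 kHz.
35.94 kHz mod fs = 8.16 kHz.
8.16 kHz > fs/2 = 4.63 kHz, folds to fs − 8.16 kHz = 1.1 kHz.
35.7 kHz mod fs = 7.92 kHz.
7.92 kHz > fs/2 = 4.63 kHz, folds to fs − 7.92 kHz = 1.34 kHz.
22.96 kHz mod fs = 4.44 kHz.
4.44 kHz ≤ fs/2 = 4.63 kHz, appears at 4.44 kHz.
32.3 kHz mod fs = 4.52 kHz.
4.52 kHz ≤ fs/2 = 4.63 kHz, appears at 4.52 kHz.
Distinct values: {1.1 kHz, 1.34 kHz, 4.44 kHz, 4.52 kHz} → 4.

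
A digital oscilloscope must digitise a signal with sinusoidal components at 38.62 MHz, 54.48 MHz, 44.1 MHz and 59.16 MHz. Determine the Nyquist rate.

118.32 MHz

Highest-frequency component: 59.16 MHz.
Nyquist rate = 2 × 59.16 MHz = 118.32 MHz.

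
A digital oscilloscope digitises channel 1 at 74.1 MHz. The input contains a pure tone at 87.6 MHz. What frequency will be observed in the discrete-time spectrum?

13.5 MHz

87.6 MHz mod fs = 13.5 MHz.
13.5 MHz ≤ fs/2 = 37.05 MHz, appears at 13.5 MHz.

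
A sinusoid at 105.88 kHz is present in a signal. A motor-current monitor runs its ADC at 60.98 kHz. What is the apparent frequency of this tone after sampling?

16.08 kHz

105.88 kHz mod fs = 44.9 kHz.
44.9 kHz > fs/2 = 30.49 kHz, folds to fs − 44.9 kHz = 16.08 kHz.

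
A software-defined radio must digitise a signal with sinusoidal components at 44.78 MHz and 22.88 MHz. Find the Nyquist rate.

89.56 MHz

Highest-frequency component: 44.78 MHz.
Nyquist rate = 2 × 44.78 MHz = 89.56 MHz.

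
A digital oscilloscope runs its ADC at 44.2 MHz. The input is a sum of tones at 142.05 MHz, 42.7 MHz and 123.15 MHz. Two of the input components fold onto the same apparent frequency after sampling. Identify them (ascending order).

123.15 MHz, 142.05 MHz

fs/2 = 22.1 MHz.
142.05 MHz mod fs = 9.45 MHz.
9.45 MHz ≤ fs/2 = 22.1 MHz, appears at 9.45 MHz.
42.7 MHz > fs/2 = 22.1 MHz, folds to fs − 42.7 MHz = 1.5 MHz.
123.15 MHz mod fs = 34.75 MHz.
34.75 MHz > fs/2 = 22.1 MHz, folds to fs − 34.75 MHz = 9.45 MHz.
123.15 MHz and 142.05 MHz both map to 9.45 MHz.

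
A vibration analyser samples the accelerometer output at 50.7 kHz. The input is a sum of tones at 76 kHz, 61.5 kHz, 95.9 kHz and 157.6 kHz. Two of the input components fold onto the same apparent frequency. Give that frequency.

5.5 kHz

fs/2 = 25.35 kHz.
76 kHz mod fs = 25.3 kHz.
25.3 kHz ≤ fs/2 = 25.35 kHz, appears at 25.3 kHz.
61.5 kHz mod fs = 10.8 kHz.
10.8 kHz ≤ fs/2 = 25.35 kHz, appears at 10.8 kHz.
95.9 kHz mod fs = 45.2 kHz.
45.2 kHz > fs/2 = 25.35 kHz, folds to fs − 45.2 kHz = 5.5 kHz.
157.6 kHz mod fs = 5.5 kHz.
5.5 kHz ≤ fs/2 = 25.35 kHz, appears at 5.5 kHz.
95.9 kHz and 157.6 kHz both map to 5.5 kHz.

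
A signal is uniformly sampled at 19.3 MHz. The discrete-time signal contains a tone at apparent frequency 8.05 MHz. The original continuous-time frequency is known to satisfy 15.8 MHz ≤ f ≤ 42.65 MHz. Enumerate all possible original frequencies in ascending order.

27.35 MHz, 30.55 MHz

Frequencies that alias to 8.05 MHz are k·fs ± 8.05 MHz for integer k ≥ 0.
k=0: 8.05 MHz.
k=1: 11.25 MHz, 27.35 MHz.
k=2: 30.55 MHz, 46.65 MHz.
k=3: 49.85 MHz, 65.95 MHz.
Within [15.8 MHz, 42.65 MHz]: 27.35 MHz, 30.55 MHz.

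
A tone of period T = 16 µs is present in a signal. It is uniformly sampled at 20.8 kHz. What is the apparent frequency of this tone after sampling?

T = 16 µs → f = 1/T = 62.5 kHz.
62.5 kHz mod fs = 0.1 kHz.
0.1 kHz ≤ fs/2 = 10.4 kHz, appears at 0.1 kHz.

0.1 kHz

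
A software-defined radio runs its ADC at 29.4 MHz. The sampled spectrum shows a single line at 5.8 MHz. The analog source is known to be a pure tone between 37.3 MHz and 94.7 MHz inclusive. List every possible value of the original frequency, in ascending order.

53 MHz, 64.6 MHz, 82.4 MHz, 94 MHz

Frequencies that alias to 5.8 MHz are k·fs ± 5.8 MHz for integer k ≥ 0.
k=0: 5.8 MHz.
k=1: 23.6 MHz, 35.2 MHz.
k=2: 53 MHz, 64.6 MHz.
k=3: 82.4 MHz, 94 MHz.
k=4: 111.8 MHz, 123.4 MHz.
Within [37.3 MHz, 94.7 MHz]: 53 MHz, 64.6 MHz, 82.4 MHz, 94 MHz.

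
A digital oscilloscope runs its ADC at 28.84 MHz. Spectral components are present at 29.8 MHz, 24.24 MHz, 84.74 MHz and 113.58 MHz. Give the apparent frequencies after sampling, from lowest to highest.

0.96 MHz, 1.78 MHz, 4.6 MHz

fs/2 = 14.42 MHz.
29.8 MHz mod fs = 0.96 MHz.
0.96 MHz ≤ fs/2 = 14.42 MHz, appears at 0.96 MHz.
24.24 MHz > fs/2 = 14.42 MHz, folds to fs − 24.24 MHz = 4.6 MHz.
84.74 MHz mod fs = 27.06 MHz.
27.06 MHz > fs/2 = 14.42 MHz, folds to fs − 27.06 MHz = 1.78 MHz.
113.58 MHz mod fs = 27.06 MHz.
27.06 MHz > fs/2 = 14.42 MHz, folds to fs − 27.06 MHz = 1.78 MHz.
Distinct values: {0.96 MHz, 1.78 MHz, 4.6 MHz}.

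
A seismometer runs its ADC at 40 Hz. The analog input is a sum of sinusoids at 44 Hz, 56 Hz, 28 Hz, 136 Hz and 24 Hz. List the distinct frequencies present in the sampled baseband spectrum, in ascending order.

fs/2 = 20 Hz.
44 Hz mod fs = 4 Hz.
4 Hz ≤ fs/2 = 20 Hz, appears at 4 Hz.
56 Hz mod fs = 16 Hz.
16 Hz ≤ fs/2 = 20 Hz, appears at 16 Hz.
28 Hz > fs/2 = 20 Hz, folds to fs − 28 Hz = 12 Hz.
136 Hz mod fs = 16 Hz.
16 Hz ≤ fs/2 = 20 Hz, appears at 16 Hz.
24 Hz > fs/2 = 20 Hz, folds to fs − 24 Hz = 16 Hz.
Distinct values: {4 Hz, 12 Hz, 16 Hz}.

4 Hz, 12 Hz, 16 Hz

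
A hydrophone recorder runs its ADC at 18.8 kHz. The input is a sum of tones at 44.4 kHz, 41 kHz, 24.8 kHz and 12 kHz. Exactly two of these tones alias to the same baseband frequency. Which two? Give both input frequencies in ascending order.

fs/2 = 9.4 kHz.
44.4 kHz mod fs = 6.8 kHz.
6.8 kHz ≤ fs/2 = 9.4 kHz, appears at 6.8 kHz.
41 kHz mod fs = 3.4 kHz.
3.4 kHz ≤ fs/2 = 9.4 kHz, appears at 3.4 kHz.
24.8 kHz mod fs = 6 kHz.
6 kHz ≤ fs/2 = 9.4 kHz, appears at 6 kHz.
12 kHz > fs/2 = 9.4 kHz, folds to fs − 12 kHz = 6.8 kHz.
12 kHz and 44.4 kHz both map to 6.8 kHz.

12 kHz, 44.4 kHz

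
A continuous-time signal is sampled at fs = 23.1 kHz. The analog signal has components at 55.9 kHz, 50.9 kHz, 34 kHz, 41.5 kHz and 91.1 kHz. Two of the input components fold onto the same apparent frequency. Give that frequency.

fs/2 = 11.55 kHz.
55.9 kHz mod fs = 9.7 kHz.
9.7 kHz ≤ fs/2 = 11.55 kHz, appears at 9.7 kHz.
50.9 kHz mod fs = 4.7 kHz.
4.7 kHz ≤ fs/2 = 11.55 kHz, appears at 4.7 kHz.
34 kHz mod fs = 10.9 kHz.
10.9 kHz ≤ fs/2 = 11.55 kHz, appears at 10.9 kHz.
41.5 kHz mod fs = 18.4 kHz.
18.4 kHz > fs/2 = 11.55 kHz, folds to fs − 18.4 kHz = 4.7 kHz.
91.1 kHz mod fs = 21.8 kHz.
21.8 kHz > fs/2 = 11.55 kHz, folds to fs − 21.8 kHz = 1.3 kHz.
41.5 kHz and 50.9 kHz both map to 4.7 kHz.

4.7 kHz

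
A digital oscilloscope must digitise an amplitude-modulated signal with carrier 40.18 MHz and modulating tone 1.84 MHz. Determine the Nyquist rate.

AM sidebands sit at fc ± fm = 38.34 MHz and 42.02 MHz.
Highest-frequency component: 42.02 MHz.
Nyquist rate = 2 × 42.02 MHz = 84.04 MHz.

84.04 MHz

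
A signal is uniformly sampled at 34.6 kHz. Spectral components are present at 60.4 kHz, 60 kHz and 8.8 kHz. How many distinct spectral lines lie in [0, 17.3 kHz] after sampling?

fs/2 = 17.3 kHz.
60.4 kHz mod fs = 25.8 kHz.
25.8 kHz > fs/2 = 17.3 kHz, folds to fs − 25.8 kHz = 8.8 kHz.
60 kHz mod fs = 25.4 kHz.
25.4 kHz > fs/2 = 17.3 kHz, folds to fs − 25.4 kHz = 9.2 kHz.
8.8 kHz ≤ fs/2 = 17.3 kHz, passes unchanged.
Distinct values: {8.8 kHz, 9.2 kHz} → 2.

2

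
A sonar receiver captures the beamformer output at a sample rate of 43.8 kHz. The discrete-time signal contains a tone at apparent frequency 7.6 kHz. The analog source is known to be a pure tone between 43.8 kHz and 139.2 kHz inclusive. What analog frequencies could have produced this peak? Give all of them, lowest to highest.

51.4 kHz, 80 kHz, 95.2 kHz, 123.8 kHz, 139 kHz

Frequencies that alias to 7.6 kHz are k·fs ± 7.6 kHz for integer k ≥ 0.
k=0: 7.6 kHz.
k=1: 36.2 kHz, 51.4 kHz.
k=2: 80 kHz, 95.2 kHz.
k=3: 123.8 kHz, 139 kHz.
k=4: 167.6 kHz, 182.8 kHz.
Within [43.8 kHz, 139.2 kHz]: 51.4 kHz, 80 kHz, 95.2 kHz, 123.8 kHz, 139 kHz.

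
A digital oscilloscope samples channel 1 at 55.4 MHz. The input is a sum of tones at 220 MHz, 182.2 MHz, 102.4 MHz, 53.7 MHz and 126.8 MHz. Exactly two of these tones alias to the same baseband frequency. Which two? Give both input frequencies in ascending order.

fs/2 = 27.7 MHz.
220 MHz mod fs = 53.8 MHz.
53.8 MHz > fs/2 = 27.7 MHz, folds to fs − 53.8 MHz = 1.6 MHz.
182.2 MHz mod fs = 16 MHz.
16 MHz ≤ fs/2 = 27.7 MHz, appears at 16 MHz.
102.4 MHz mod fs = 47 MHz.
47 MHz > fs/2 = 27.7 MHz, folds to fs − 47 MHz = 8.4 MHz.
53.7 MHz > fs/2 = 27.7 MHz, folds to fs − 53.7 MHz = 1.7 MHz.
126.8 MHz mod fs = 16 MHz.
16 MHz ≤ fs/2 = 27.7 MHz, appears at 16 MHz.
126.8 MHz and 182.2 MHz both map to 16 MHz.

126.8 MHz, 182.2 MHz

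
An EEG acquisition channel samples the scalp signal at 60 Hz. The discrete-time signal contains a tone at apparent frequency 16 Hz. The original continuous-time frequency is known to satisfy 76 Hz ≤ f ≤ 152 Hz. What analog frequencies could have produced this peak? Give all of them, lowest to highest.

Frequencies that alias to 16 Hz are k·fs ± 16 Hz for integer k ≥ 0.
k=0: 16 Hz.
k=1: 44 Hz, 76 Hz.
k=2: 104 Hz, 136 Hz.
k=3: 164 Hz, 196 Hz.
Within [76 Hz, 152 Hz]: 76 Hz, 104 Hz, 136 Hz.

76 Hz, 104 Hz, 136 Hz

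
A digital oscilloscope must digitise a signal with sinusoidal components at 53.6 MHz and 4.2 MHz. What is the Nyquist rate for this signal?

Highest-frequency component: 53.6 MHz.
Nyquist rate = 2 × 53.6 MHz = 107.2 MHz.

107.2 MHz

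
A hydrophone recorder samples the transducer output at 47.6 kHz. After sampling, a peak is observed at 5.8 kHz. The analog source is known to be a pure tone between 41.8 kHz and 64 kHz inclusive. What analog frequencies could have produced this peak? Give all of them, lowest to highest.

41.8 kHz, 53.4 kHz

Frequencies that alias to 5.8 kHz are k·fs ± 5.8 kHz for integer k ≥ 0.
k=0: 5.8 kHz.
k=1: 41.8 kHz, 53.4 kHz.
k=2: 89.4 kHz, 101 kHz.
Within [41.8 kHz, 64 kHz]: 41.8 kHz, 53.4 kHz.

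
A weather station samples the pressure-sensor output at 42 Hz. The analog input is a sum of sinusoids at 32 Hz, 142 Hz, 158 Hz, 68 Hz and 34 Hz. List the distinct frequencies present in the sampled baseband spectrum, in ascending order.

8 Hz, 10 Hz, 16 Hz

fs/2 = 21 Hz.
32 Hz > fs/2 = 21 Hz, folds to fs − 32 Hz = 10 Hz.
142 Hz mod fs = 16 Hz.
16 Hz ≤ fs/2 = 21 Hz, appears at 16 Hz.
158 Hz mod fs = 32 Hz.
32 Hz > fs/2 = 21 Hz, folds to fs − 32 Hz = 10 Hz.
68 Hz mod fs = 26 Hz.
26 Hz > fs/2 = 21 Hz, folds to fs − 26 Hz = 16 Hz.
34 Hz > fs/2 = 21 Hz, folds to fs − 34 Hz = 8 Hz.
Distinct values: {8 Hz, 10 Hz, 16 Hz}.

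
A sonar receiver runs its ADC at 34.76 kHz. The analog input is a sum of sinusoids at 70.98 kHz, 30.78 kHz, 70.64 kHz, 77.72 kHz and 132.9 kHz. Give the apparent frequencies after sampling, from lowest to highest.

fs/2 = 17.38 kHz.
70.98 kHz mod fs = 1.46 kHz.
1.46 kHz ≤ fs/2 = 17.38 kHz, appears at 1.46 kHz.
30.78 kHz > fs/2 = 17.38 kHz, folds to fs − 30.78 kHz = 3.98 kHz.
70.64 kHz mod fs = 1.12 kHz.
1.12 kHz ≤ fs/2 = 17.38 kHz, appears at 1.12 kHz.
77.72 kHz mod fs = 8.2 kHz.
8.2 kHz ≤ fs/2 = 17.38 kHz, appears at 8.2 kHz.
132.9 kHz mod fs = 28.62 kHz.
28.62 kHz > fs/2 = 17.38 kHz, folds to fs − 28.62 kHz = 6.14 kHz.
Distinct values: {1.12 kHz, 1.46 kHz, 3.98 kHz, 6.14 kHz, 8.2 kHz}.

1.12 kHz, 1.46 kHz, 3.98 kHz, 6.14 kHz, 8.2 kHz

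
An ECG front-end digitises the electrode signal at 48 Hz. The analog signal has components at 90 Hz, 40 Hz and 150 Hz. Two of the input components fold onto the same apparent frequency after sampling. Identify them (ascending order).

fs/2 = 24 Hz.
90 Hz mod fs = 42 Hz.
42 Hz > fs/2 = 24 Hz, folds to fs − 42 Hz = 6 Hz.
40 Hz > fs/2 = 24 Hz, folds to fs − 40 Hz = 8 Hz.
150 Hz mod fs = 6 Hz.
6 Hz ≤ fs/2 = 24 Hz, appears at 6 Hz.
90 Hz and 150 Hz both map to 6 Hz.

90 Hz, 150 Hz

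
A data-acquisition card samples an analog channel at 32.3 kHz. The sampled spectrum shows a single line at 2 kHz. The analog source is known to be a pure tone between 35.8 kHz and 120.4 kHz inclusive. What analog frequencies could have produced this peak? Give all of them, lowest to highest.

Frequencies that alias to 2 kHz are k·fs ± 2 kHz for integer k ≥ 0.
k=0: 2 kHz.
k=1: 30.3 kHz, 34.3 kHz.
k=2: 62.6 kHz, 66.6 kHz.
k=3: 94.9 kHz, 98.9 kHz.
k=4: 127.2 kHz, 131.2 kHz.
Within [35.8 kHz, 120.4 kHz]: 62.6 kHz, 66.6 kHz, 94.9 kHz, 98.9 kHz.

62.6 kHz, 66.6 kHz, 94.9 kHz, 98.9 kHz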